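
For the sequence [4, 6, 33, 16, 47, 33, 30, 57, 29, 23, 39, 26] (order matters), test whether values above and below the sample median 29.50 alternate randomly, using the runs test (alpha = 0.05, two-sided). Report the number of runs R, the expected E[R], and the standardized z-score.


Step 1: Compute median = 29.50; label A = above, B = below.
Labels in order: BBABAAAABBAB  (n_A = 6, n_B = 6)
Step 2: Count runs R = 7.
Step 3: Under H0 (random ordering), E[R] = 2*n_A*n_B/(n_A+n_B) + 1 = 2*6*6/12 + 1 = 7.0000.
        Var[R] = 2*n_A*n_B*(2*n_A*n_B - n_A - n_B) / ((n_A+n_B)^2 * (n_A+n_B-1)) = 4320/1584 = 2.7273.
        SD[R] = 1.6514.
Step 4: R = E[R], so z = 0 with no continuity correction.
Step 5: Two-sided p-value via normal approximation = 2*(1 - Phi(|z|)) = 1.000000.
Step 6: alpha = 0.05. fail to reject H0.

R = 7, z = 0.0000, p = 1.000000, fail to reject H0.


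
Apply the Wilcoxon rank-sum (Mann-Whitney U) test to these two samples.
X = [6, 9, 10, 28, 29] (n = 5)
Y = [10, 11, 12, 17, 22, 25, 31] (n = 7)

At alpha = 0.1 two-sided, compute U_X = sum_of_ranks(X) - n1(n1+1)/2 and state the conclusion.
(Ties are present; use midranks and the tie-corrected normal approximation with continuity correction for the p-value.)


Step 1: Combine and sort all 12 observations; assign midranks.
sorted (value, group): (6,X), (9,X), (10,X), (10,Y), (11,Y), (12,Y), (17,Y), (22,Y), (25,Y), (28,X), (29,X), (31,Y)
ranks: 6->1, 9->2, 10->3.5, 10->3.5, 11->5, 12->6, 17->7, 22->8, 25->9, 28->10, 29->11, 31->12
Step 2: Rank sum for X: R1 = 1 + 2 + 3.5 + 10 + 11 = 27.5.
Step 3: U_X = R1 - n1(n1+1)/2 = 27.5 - 5*6/2 = 27.5 - 15 = 12.5.
       U_Y = n1*n2 - U_X = 35 - 12.5 = 22.5.
Step 4: Ties are present, so use the tie-corrected normal approximation (with continuity correction) for the p-value.
Step 5: p-value = 0.464120; compare to alpha = 0.1. fail to reject H0.

U_X = 12.5, p = 0.464120, fail to reject H0 at alpha = 0.1.


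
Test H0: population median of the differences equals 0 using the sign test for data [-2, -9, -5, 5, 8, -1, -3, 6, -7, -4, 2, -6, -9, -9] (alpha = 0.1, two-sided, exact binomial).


Step 1: Discard zero differences. Original n = 14; n_eff = number of nonzero differences = 14.
Nonzero differences (with sign): -2, -9, -5, +5, +8, -1, -3, +6, -7, -4, +2, -6, -9, -9
Step 2: Count signs: positive = 4, negative = 10.
Step 3: Under H0: P(positive) = 0.5, so the number of positives S ~ Bin(14, 0.5).
Step 4: Two-sided exact p-value = sum of Bin(14,0.5) probabilities at or below the observed probability = 0.179565.
Step 5: alpha = 0.1. fail to reject H0.

n_eff = 14, pos = 4, neg = 10, p = 0.179565, fail to reject H0.


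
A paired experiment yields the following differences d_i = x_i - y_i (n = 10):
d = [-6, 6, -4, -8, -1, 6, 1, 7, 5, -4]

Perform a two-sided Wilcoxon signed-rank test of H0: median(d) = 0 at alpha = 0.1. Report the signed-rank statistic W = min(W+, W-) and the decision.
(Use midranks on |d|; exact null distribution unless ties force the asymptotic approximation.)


Step 1: Drop any zero differences (none here) and take |d_i|.
|d| = [6, 6, 4, 8, 1, 6, 1, 7, 5, 4]
Step 2: Midrank |d_i| (ties get averaged ranks).
ranks: |6|->7, |6|->7, |4|->3.5, |8|->10, |1|->1.5, |6|->7, |1|->1.5, |7|->9, |5|->5, |4|->3.5
Step 3: Attach original signs; sum ranks with positive sign and with negative sign.
W+ = 7 + 7 + 1.5 + 9 + 5 = 29.5
W- = 7 + 3.5 + 10 + 1.5 + 3.5 = 25.5
(Check: W+ + W- = 55 should equal n(n+1)/2 = 55.)
Step 4: Test statistic W = min(W+, W-) = 25.5.
Step 5: Ties in |d|, so use the tie-corrected normal approximation.
        E[W] = n(n+1)/4 = 10*11/4 = 27.5.
        Tie groups: |d|=1 (t=2), |d|=4 (t=2), |d|=6 (t=3); sum(t^3 - t) = 36.
        Var[W] = n(n+1)(2n+1)/24 - sum(t^3-t)/48 = 2310/24 - 36/48 = 95.5.
        z = (W - E[W]) / sqrt(Var[W]) = (25.5 - 27.5) / 9.7724 = -0.2047.
        Two-sided p = 2*Phi(z) = 0.837839.
Step 6: alpha = 0.1. fail to reject H0.

W+ = 29.5, W- = 25.5, W = min = 25.5, p = 0.837839, fail to reject H0.


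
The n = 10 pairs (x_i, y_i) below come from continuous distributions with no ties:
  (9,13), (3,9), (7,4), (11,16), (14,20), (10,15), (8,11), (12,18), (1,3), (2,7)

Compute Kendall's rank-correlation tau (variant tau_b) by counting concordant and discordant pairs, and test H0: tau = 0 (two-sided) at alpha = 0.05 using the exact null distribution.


Step 1: Enumerate the 45 unordered pairs (i,j) with i<j and classify each by sign(x_j-x_i) * sign(y_j-y_i).
  (1,2):dx=-6,dy=-4->C; (1,3):dx=-2,dy=-9->C; (1,4):dx=+2,dy=+3->C; (1,5):dx=+5,dy=+7->C
  (1,6):dx=+1,dy=+2->C; (1,7):dx=-1,dy=-2->C; (1,8):dx=+3,dy=+5->C; (1,9):dx=-8,dy=-10->C
  (1,10):dx=-7,dy=-6->C; (2,3):dx=+4,dy=-5->D; (2,4):dx=+8,dy=+7->C; (2,5):dx=+11,dy=+11->C
  (2,6):dx=+7,dy=+6->C; (2,7):dx=+5,dy=+2->C; (2,8):dx=+9,dy=+9->C; (2,9):dx=-2,dy=-6->C
  (2,10):dx=-1,dy=-2->C; (3,4):dx=+4,dy=+12->C; (3,5):dx=+7,dy=+16->C; (3,6):dx=+3,dy=+11->C
  (3,7):dx=+1,dy=+7->C; (3,8):dx=+5,dy=+14->C; (3,9):dx=-6,dy=-1->C; (3,10):dx=-5,dy=+3->D
  (4,5):dx=+3,dy=+4->C; (4,6):dx=-1,dy=-1->C; (4,7):dx=-3,dy=-5->C; (4,8):dx=+1,dy=+2->C
  (4,9):dx=-10,dy=-13->C; (4,10):dx=-9,dy=-9->C; (5,6):dx=-4,dy=-5->C; (5,7):dx=-6,dy=-9->C
  (5,8):dx=-2,dy=-2->C; (5,9):dx=-13,dy=-17->C; (5,10):dx=-12,dy=-13->C; (6,7):dx=-2,dy=-4->C
  (6,8):dx=+2,dy=+3->C; (6,9):dx=-9,dy=-12->C; (6,10):dx=-8,dy=-8->C; (7,8):dx=+4,dy=+7->C
  (7,9):dx=-7,dy=-8->C; (7,10):dx=-6,dy=-4->C; (8,9):dx=-11,dy=-15->C; (8,10):dx=-10,dy=-11->C
  (9,10):dx=+1,dy=+4->C
Step 2: C = 43, D = 2, total pairs = 45.
Step 3: tau = (C - D)/(n(n-1)/2) = (43 - 2)/45 = 0.911111.
Step 4: Exact two-sided p-value (enumerate n! = 3628800 permutations of y under H0): p = 0.000030.
Step 5: alpha = 0.05. reject H0.

tau_b = 0.9111 (C=43, D=2), p = 0.000030, reject H0.


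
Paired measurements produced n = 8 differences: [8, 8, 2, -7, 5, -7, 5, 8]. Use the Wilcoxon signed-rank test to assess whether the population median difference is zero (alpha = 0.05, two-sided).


Step 1: Drop any zero differences (none here) and take |d_i|.
|d| = [8, 8, 2, 7, 5, 7, 5, 8]
Step 2: Midrank |d_i| (ties get averaged ranks).
ranks: |8|->7, |8|->7, |2|->1, |7|->4.5, |5|->2.5, |7|->4.5, |5|->2.5, |8|->7
Step 3: Attach original signs; sum ranks with positive sign and with negative sign.
W+ = 7 + 7 + 1 + 2.5 + 2.5 + 7 = 27
W- = 4.5 + 4.5 = 9
(Check: W+ + W- = 36 should equal n(n+1)/2 = 36.)
Step 4: Test statistic W = min(W+, W-) = 9.
Step 5: Ties in |d|, so use the tie-corrected normal approximation.
        E[W] = n(n+1)/4 = 8*9/4 = 18.
        Tie groups: |d|=5 (t=2), |d|=7 (t=2), |d|=8 (t=3); sum(t^3 - t) = 36.
        Var[W] = n(n+1)(2n+1)/24 - sum(t^3-t)/48 = 1224/24 - 36/48 = 50.25.
        z = (W - E[W]) / sqrt(Var[W]) = (9 - 18) / 7.0887 = -1.2696.
        Two-sided p = 2*Phi(z) = 0.204219.
Step 6: alpha = 0.05. fail to reject H0.

W+ = 27, W- = 9, W = min = 9, p = 0.204219, fail to reject H0.


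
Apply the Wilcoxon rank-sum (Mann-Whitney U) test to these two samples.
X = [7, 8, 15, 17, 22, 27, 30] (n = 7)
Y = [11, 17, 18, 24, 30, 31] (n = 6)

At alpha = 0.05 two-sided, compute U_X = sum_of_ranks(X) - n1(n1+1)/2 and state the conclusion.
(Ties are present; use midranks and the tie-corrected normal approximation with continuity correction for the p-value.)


Step 1: Combine and sort all 13 observations; assign midranks.
sorted (value, group): (7,X), (8,X), (11,Y), (15,X), (17,X), (17,Y), (18,Y), (22,X), (24,Y), (27,X), (30,X), (30,Y), (31,Y)
ranks: 7->1, 8->2, 11->3, 15->4, 17->5.5, 17->5.5, 18->7, 22->8, 24->9, 27->10, 30->11.5, 30->11.5, 31->13
Step 2: Rank sum for X: R1 = 1 + 2 + 4 + 5.5 + 8 + 10 + 11.5 = 42.
Step 3: U_X = R1 - n1(n1+1)/2 = 42 - 7*8/2 = 42 - 28 = 14.
       U_Y = n1*n2 - U_X = 42 - 14 = 28.
Step 4: Ties are present, so use the tie-corrected normal approximation (with continuity correction) for the p-value.
Step 5: p-value = 0.351785; compare to alpha = 0.05. fail to reject H0.

U_X = 14, p = 0.351785, fail to reject H0 at alpha = 0.05.


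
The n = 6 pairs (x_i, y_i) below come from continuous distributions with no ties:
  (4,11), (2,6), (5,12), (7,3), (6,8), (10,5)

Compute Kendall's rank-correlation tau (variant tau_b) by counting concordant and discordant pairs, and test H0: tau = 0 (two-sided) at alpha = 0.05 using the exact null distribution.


Step 1: Enumerate the 15 unordered pairs (i,j) with i<j and classify each by sign(x_j-x_i) * sign(y_j-y_i).
  (1,2):dx=-2,dy=-5->C; (1,3):dx=+1,dy=+1->C; (1,4):dx=+3,dy=-8->D; (1,5):dx=+2,dy=-3->D
  (1,6):dx=+6,dy=-6->D; (2,3):dx=+3,dy=+6->C; (2,4):dx=+5,dy=-3->D; (2,5):dx=+4,dy=+2->C
  (2,6):dx=+8,dy=-1->D; (3,4):dx=+2,dy=-9->D; (3,5):dx=+1,dy=-4->D; (3,6):dx=+5,dy=-7->D
  (4,5):dx=-1,dy=+5->D; (4,6):dx=+3,dy=+2->C; (5,6):dx=+4,dy=-3->D
Step 2: C = 5, D = 10, total pairs = 15.
Step 3: tau = (C - D)/(n(n-1)/2) = (5 - 10)/15 = -0.333333.
Step 4: Exact two-sided p-value (enumerate n! = 720 permutations of y under H0): p = 0.469444.
Step 5: alpha = 0.05. fail to reject H0.

tau_b = -0.3333 (C=5, D=10), p = 0.469444, fail to reject H0.


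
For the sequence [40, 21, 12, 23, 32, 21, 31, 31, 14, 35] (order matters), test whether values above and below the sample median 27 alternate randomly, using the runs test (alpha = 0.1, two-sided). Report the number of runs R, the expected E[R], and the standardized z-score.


Step 1: Compute median = 27; label A = above, B = below.
Labels in order: ABBBABAABA  (n_A = 5, n_B = 5)
Step 2: Count runs R = 7.
Step 3: Under H0 (random ordering), E[R] = 2*n_A*n_B/(n_A+n_B) + 1 = 2*5*5/10 + 1 = 6.0000.
        Var[R] = 2*n_A*n_B*(2*n_A*n_B - n_A - n_B) / ((n_A+n_B)^2 * (n_A+n_B-1)) = 2000/900 = 2.2222.
        SD[R] = 1.4907.
Step 4: Continuity-corrected z = (R - 0.5 - E[R]) / SD[R] = (7 - 0.5 - 6.0000) / 1.4907 = 0.3354.
Step 5: Two-sided p-value via normal approximation = 2*(1 - Phi(|z|)) = 0.737316.
Step 6: alpha = 0.1. fail to reject H0.

R = 7, z = 0.3354, p = 0.737316, fail to reject H0.


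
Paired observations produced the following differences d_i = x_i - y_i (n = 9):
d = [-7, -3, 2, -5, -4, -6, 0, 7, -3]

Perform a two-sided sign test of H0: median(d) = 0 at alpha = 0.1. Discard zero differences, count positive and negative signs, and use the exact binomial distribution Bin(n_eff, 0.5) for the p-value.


Step 1: Discard zero differences. Original n = 9; n_eff = number of nonzero differences = 8.
Nonzero differences (with sign): -7, -3, +2, -5, -4, -6, +7, -3
Step 2: Count signs: positive = 2, negative = 6.
Step 3: Under H0: P(positive) = 0.5, so the number of positives S ~ Bin(8, 0.5).
Step 4: Two-sided exact p-value = sum of Bin(8,0.5) probabilities at or below the observed probability = 0.289062.
Step 5: alpha = 0.1. fail to reject H0.

n_eff = 8, pos = 2, neg = 6, p = 0.289062, fail to reject H0.


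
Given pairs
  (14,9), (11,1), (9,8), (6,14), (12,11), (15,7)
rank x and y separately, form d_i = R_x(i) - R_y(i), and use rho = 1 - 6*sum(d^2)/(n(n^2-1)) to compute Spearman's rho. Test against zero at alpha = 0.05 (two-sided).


Step 1: Rank x and y separately (midranks; no ties here).
rank(x): 14->5, 11->3, 9->2, 6->1, 12->4, 15->6
rank(y): 9->4, 1->1, 8->3, 14->6, 11->5, 7->2
Step 2: d_i = R_x(i) - R_y(i); compute d_i^2.
  (5-4)^2=1, (3-1)^2=4, (2-3)^2=1, (1-6)^2=25, (4-5)^2=1, (6-2)^2=16
sum(d^2) = 48.
Step 3: rho = 1 - 6*48 / (6*(6^2 - 1)) = 1 - 288/210 = -0.371429.
Step 4: Under H0, t = rho * sqrt((n-2)/(1-rho^2)) = -0.8001 ~ t(4).
Step 5: Two-sided p-value from the t-distribution with 4 df = 0.468478.
Step 6: alpha = 0.05. fail to reject H0.

rho = -0.3714, p = 0.468478, fail to reject H0 at alpha = 0.05.


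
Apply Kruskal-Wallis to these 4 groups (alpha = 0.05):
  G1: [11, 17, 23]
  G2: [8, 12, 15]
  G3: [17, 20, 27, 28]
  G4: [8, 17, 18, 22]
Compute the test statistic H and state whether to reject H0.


Step 1: Combine all N = 14 observations and assign midranks.
sorted (value, group, rank): (8,G2,1.5), (8,G4,1.5), (11,G1,3), (12,G2,4), (15,G2,5), (17,G1,7), (17,G3,7), (17,G4,7), (18,G4,9), (20,G3,10), (22,G4,11), (23,G1,12), (27,G3,13), (28,G3,14)
Step 2: Sum ranks within each group.
R_1 = 22 (n_1 = 3)
R_2 = 10.5 (n_2 = 3)
R_3 = 44 (n_3 = 4)
R_4 = 28.5 (n_4 = 4)
Step 3: H = 12/(N(N+1)) * sum(R_i^2/n_i) - 3(N+1)
     = 12/(14*15) * (22^2/3 + 10.5^2/3 + 44^2/4 + 28.5^2/4) - 3*15
     = 0.057143 * 885.146 - 45
     = 5.579762.
Step 4: Ties present; correction factor C = 1 - 30/(14^3 - 14) = 0.989011. Corrected H = 5.579762 / 0.989011 = 5.641759.
Step 5: Under H0, H ~ chi^2(3); p-value = 0.130401.
Step 6: alpha = 0.05. fail to reject H0.

H = 5.6418, df = 3, p = 0.130401, fail to reject H0.


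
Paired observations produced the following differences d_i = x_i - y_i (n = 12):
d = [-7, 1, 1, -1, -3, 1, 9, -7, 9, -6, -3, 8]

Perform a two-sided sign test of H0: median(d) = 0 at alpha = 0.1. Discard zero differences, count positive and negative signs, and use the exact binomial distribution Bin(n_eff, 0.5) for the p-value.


Step 1: Discard zero differences. Original n = 12; n_eff = number of nonzero differences = 12.
Nonzero differences (with sign): -7, +1, +1, -1, -3, +1, +9, -7, +9, -6, -3, +8
Step 2: Count signs: positive = 6, negative = 6.
Step 3: Under H0: P(positive) = 0.5, so the number of positives S ~ Bin(12, 0.5).
Step 4: Two-sided exact p-value = sum of Bin(12,0.5) probabilities at or below the observed probability = 1.000000.
Step 5: alpha = 0.1. fail to reject H0.

n_eff = 12, pos = 6, neg = 6, p = 1.000000, fail to reject H0.


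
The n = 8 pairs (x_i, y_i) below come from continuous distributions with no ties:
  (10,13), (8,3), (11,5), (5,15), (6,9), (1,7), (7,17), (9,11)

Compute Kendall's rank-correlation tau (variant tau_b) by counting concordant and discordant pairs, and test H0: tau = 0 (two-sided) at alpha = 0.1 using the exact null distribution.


Step 1: Enumerate the 28 unordered pairs (i,j) with i<j and classify each by sign(x_j-x_i) * sign(y_j-y_i).
  (1,2):dx=-2,dy=-10->C; (1,3):dx=+1,dy=-8->D; (1,4):dx=-5,dy=+2->D; (1,5):dx=-4,dy=-4->C
  (1,6):dx=-9,dy=-6->C; (1,7):dx=-3,dy=+4->D; (1,8):dx=-1,dy=-2->C; (2,3):dx=+3,dy=+2->C
  (2,4):dx=-3,dy=+12->D; (2,5):dx=-2,dy=+6->D; (2,6):dx=-7,dy=+4->D; (2,7):dx=-1,dy=+14->D
  (2,8):dx=+1,dy=+8->C; (3,4):dx=-6,dy=+10->D; (3,5):dx=-5,dy=+4->D; (3,6):dx=-10,dy=+2->D
  (3,7):dx=-4,dy=+12->D; (3,8):dx=-2,dy=+6->D; (4,5):dx=+1,dy=-6->D; (4,6):dx=-4,dy=-8->C
  (4,7):dx=+2,dy=+2->C; (4,8):dx=+4,dy=-4->D; (5,6):dx=-5,dy=-2->C; (5,7):dx=+1,dy=+8->C
  (5,8):dx=+3,dy=+2->C; (6,7):dx=+6,dy=+10->C; (6,8):dx=+8,dy=+4->C; (7,8):dx=+2,dy=-6->D
Step 2: C = 13, D = 15, total pairs = 28.
Step 3: tau = (C - D)/(n(n-1)/2) = (13 - 15)/28 = -0.071429.
Step 4: Exact two-sided p-value (enumerate n! = 40320 permutations of y under H0): p = 0.904861.
Step 5: alpha = 0.1. fail to reject H0.

tau_b = -0.0714 (C=13, D=15), p = 0.904861, fail to reject H0.


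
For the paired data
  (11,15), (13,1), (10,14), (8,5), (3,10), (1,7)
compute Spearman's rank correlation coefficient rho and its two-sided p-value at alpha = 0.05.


Step 1: Rank x and y separately (midranks; no ties here).
rank(x): 11->5, 13->6, 10->4, 8->3, 3->2, 1->1
rank(y): 15->6, 1->1, 14->5, 5->2, 10->4, 7->3
Step 2: d_i = R_x(i) - R_y(i); compute d_i^2.
  (5-6)^2=1, (6-1)^2=25, (4-5)^2=1, (3-2)^2=1, (2-4)^2=4, (1-3)^2=4
sum(d^2) = 36.
Step 3: rho = 1 - 6*36 / (6*(6^2 - 1)) = 1 - 216/210 = -0.028571.
Step 4: Under H0, t = rho * sqrt((n-2)/(1-rho^2)) = -0.0572 ~ t(4).
Step 5: Two-sided p-value from the t-distribution with 4 df = 0.957155.
Step 6: alpha = 0.05. fail to reject H0.

rho = -0.0286, p = 0.957155, fail to reject H0 at alpha = 0.05.


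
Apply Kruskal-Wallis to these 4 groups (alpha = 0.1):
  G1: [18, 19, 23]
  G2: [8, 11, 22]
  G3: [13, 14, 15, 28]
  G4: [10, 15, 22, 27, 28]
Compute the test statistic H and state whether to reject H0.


Step 1: Combine all N = 15 observations and assign midranks.
sorted (value, group, rank): (8,G2,1), (10,G4,2), (11,G2,3), (13,G3,4), (14,G3,5), (15,G3,6.5), (15,G4,6.5), (18,G1,8), (19,G1,9), (22,G2,10.5), (22,G4,10.5), (23,G1,12), (27,G4,13), (28,G3,14.5), (28,G4,14.5)
Step 2: Sum ranks within each group.
R_1 = 29 (n_1 = 3)
R_2 = 14.5 (n_2 = 3)
R_3 = 30 (n_3 = 4)
R_4 = 46.5 (n_4 = 5)
Step 3: H = 12/(N(N+1)) * sum(R_i^2/n_i) - 3(N+1)
     = 12/(15*16) * (29^2/3 + 14.5^2/3 + 30^2/4 + 46.5^2/5) - 3*16
     = 0.050000 * 1007.87 - 48
     = 2.393333.
Step 4: Ties present; correction factor C = 1 - 18/(15^3 - 15) = 0.994643. Corrected H = 2.393333 / 0.994643 = 2.406224.
Step 5: Under H0, H ~ chi^2(3); p-value = 0.492477.
Step 6: alpha = 0.1. fail to reject H0.

H = 2.4062, df = 3, p = 0.492477, fail to reject H0.


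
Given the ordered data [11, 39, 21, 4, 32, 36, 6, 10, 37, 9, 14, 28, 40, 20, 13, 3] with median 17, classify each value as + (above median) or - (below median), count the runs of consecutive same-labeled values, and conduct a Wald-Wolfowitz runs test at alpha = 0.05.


Step 1: Compute median = 17; label A = above, B = below.
Labels in order: BAABAABBABBAAABB  (n_A = 8, n_B = 8)
Step 2: Count runs R = 9.
Step 3: Under H0 (random ordering), E[R] = 2*n_A*n_B/(n_A+n_B) + 1 = 2*8*8/16 + 1 = 9.0000.
        Var[R] = 2*n_A*n_B*(2*n_A*n_B - n_A - n_B) / ((n_A+n_B)^2 * (n_A+n_B-1)) = 14336/3840 = 3.7333.
        SD[R] = 1.9322.
Step 4: R = E[R], so z = 0 with no continuity correction.
Step 5: Two-sided p-value via normal approximation = 2*(1 - Phi(|z|)) = 1.000000.
Step 6: alpha = 0.05. fail to reject H0.

R = 9, z = 0.0000, p = 1.000000, fail to reject H0.


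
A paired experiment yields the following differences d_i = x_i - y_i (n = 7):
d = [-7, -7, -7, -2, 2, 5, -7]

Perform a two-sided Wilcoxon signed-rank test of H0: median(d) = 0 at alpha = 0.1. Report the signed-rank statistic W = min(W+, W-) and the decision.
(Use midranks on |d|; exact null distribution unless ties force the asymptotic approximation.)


Step 1: Drop any zero differences (none here) and take |d_i|.
|d| = [7, 7, 7, 2, 2, 5, 7]
Step 2: Midrank |d_i| (ties get averaged ranks).
ranks: |7|->5.5, |7|->5.5, |7|->5.5, |2|->1.5, |2|->1.5, |5|->3, |7|->5.5
Step 3: Attach original signs; sum ranks with positive sign and with negative sign.
W+ = 1.5 + 3 = 4.5
W- = 5.5 + 5.5 + 5.5 + 1.5 + 5.5 = 23.5
(Check: W+ + W- = 28 should equal n(n+1)/2 = 28.)
Step 4: Test statistic W = min(W+, W-) = 4.5.
Step 5: Ties in |d|, so use the tie-corrected normal approximation.
        E[W] = n(n+1)/4 = 7*8/4 = 14.
        Tie groups: |d|=2 (t=2), |d|=7 (t=4); sum(t^3 - t) = 66.
        Var[W] = n(n+1)(2n+1)/24 - sum(t^3-t)/48 = 840/24 - 66/48 = 33.625.
        z = (W - E[W]) / sqrt(Var[W]) = (4.5 - 14) / 5.7987 = -1.6383.
        Two-sided p = 2*Phi(z) = 0.101360.
Step 6: alpha = 0.1. fail to reject H0.

W+ = 4.5, W- = 23.5, W = min = 4.5, p = 0.101360, fail to reject H0.


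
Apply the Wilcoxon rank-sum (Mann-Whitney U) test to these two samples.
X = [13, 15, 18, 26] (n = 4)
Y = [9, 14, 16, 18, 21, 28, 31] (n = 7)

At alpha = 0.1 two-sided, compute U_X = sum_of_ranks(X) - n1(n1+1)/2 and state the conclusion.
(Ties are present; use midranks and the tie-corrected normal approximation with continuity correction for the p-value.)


Step 1: Combine and sort all 11 observations; assign midranks.
sorted (value, group): (9,Y), (13,X), (14,Y), (15,X), (16,Y), (18,X), (18,Y), (21,Y), (26,X), (28,Y), (31,Y)
ranks: 9->1, 13->2, 14->3, 15->4, 16->5, 18->6.5, 18->6.5, 21->8, 26->9, 28->10, 31->11
Step 2: Rank sum for X: R1 = 2 + 4 + 6.5 + 9 = 21.5.
Step 3: U_X = R1 - n1(n1+1)/2 = 21.5 - 4*5/2 = 21.5 - 10 = 11.5.
       U_Y = n1*n2 - U_X = 28 - 11.5 = 16.5.
Step 4: Ties are present, so use the tie-corrected normal approximation (with continuity correction) for the p-value.
Step 5: p-value = 0.704817; compare to alpha = 0.1. fail to reject H0.

U_X = 11.5, p = 0.704817, fail to reject H0 at alpha = 0.1.


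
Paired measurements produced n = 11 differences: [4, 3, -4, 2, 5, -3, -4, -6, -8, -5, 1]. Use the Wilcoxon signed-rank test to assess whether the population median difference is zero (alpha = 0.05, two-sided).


Step 1: Drop any zero differences (none here) and take |d_i|.
|d| = [4, 3, 4, 2, 5, 3, 4, 6, 8, 5, 1]
Step 2: Midrank |d_i| (ties get averaged ranks).
ranks: |4|->6, |3|->3.5, |4|->6, |2|->2, |5|->8.5, |3|->3.5, |4|->6, |6|->10, |8|->11, |5|->8.5, |1|->1
Step 3: Attach original signs; sum ranks with positive sign and with negative sign.
W+ = 6 + 3.5 + 2 + 8.5 + 1 = 21
W- = 6 + 3.5 + 6 + 10 + 11 + 8.5 = 45
(Check: W+ + W- = 66 should equal n(n+1)/2 = 66.)
Step 4: Test statistic W = min(W+, W-) = 21.
Step 5: Ties in |d|, so use the tie-corrected normal approximation.
        E[W] = n(n+1)/4 = 11*12/4 = 33.
        Tie groups: |d|=3 (t=2), |d|=4 (t=3), |d|=5 (t=2); sum(t^3 - t) = 36.
        Var[W] = n(n+1)(2n+1)/24 - sum(t^3-t)/48 = 3036/24 - 36/48 = 125.75.
        z = (W - E[W]) / sqrt(Var[W]) = (21 - 33) / 11.2138 = -1.0701.
        Two-sided p = 2*Phi(z) = 0.284571.
Step 6: alpha = 0.05. fail to reject H0.

W+ = 21, W- = 45, W = min = 21, p = 0.284571, fail to reject H0.


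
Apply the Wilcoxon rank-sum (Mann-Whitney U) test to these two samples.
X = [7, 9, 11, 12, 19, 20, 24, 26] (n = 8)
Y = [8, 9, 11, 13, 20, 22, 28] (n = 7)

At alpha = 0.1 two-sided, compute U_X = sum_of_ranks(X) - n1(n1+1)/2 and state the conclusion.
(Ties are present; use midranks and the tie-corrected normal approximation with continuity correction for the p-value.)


Step 1: Combine and sort all 15 observations; assign midranks.
sorted (value, group): (7,X), (8,Y), (9,X), (9,Y), (11,X), (11,Y), (12,X), (13,Y), (19,X), (20,X), (20,Y), (22,Y), (24,X), (26,X), (28,Y)
ranks: 7->1, 8->2, 9->3.5, 9->3.5, 11->5.5, 11->5.5, 12->7, 13->8, 19->9, 20->10.5, 20->10.5, 22->12, 24->13, 26->14, 28->15
Step 2: Rank sum for X: R1 = 1 + 3.5 + 5.5 + 7 + 9 + 10.5 + 13 + 14 = 63.5.
Step 3: U_X = R1 - n1(n1+1)/2 = 63.5 - 8*9/2 = 63.5 - 36 = 27.5.
       U_Y = n1*n2 - U_X = 56 - 27.5 = 28.5.
Step 4: Ties are present, so use the tie-corrected normal approximation (with continuity correction) for the p-value.
Step 5: p-value = 1.000000; compare to alpha = 0.1. fail to reject H0.

U_X = 27.5, p = 1.000000, fail to reject H0 at alpha = 0.1.


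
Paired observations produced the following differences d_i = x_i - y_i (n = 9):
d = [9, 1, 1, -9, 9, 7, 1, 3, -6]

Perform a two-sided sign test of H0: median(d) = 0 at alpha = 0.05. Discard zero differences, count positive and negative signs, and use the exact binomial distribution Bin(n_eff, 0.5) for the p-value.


Step 1: Discard zero differences. Original n = 9; n_eff = number of nonzero differences = 9.
Nonzero differences (with sign): +9, +1, +1, -9, +9, +7, +1, +3, -6
Step 2: Count signs: positive = 7, negative = 2.
Step 3: Under H0: P(positive) = 0.5, so the number of positives S ~ Bin(9, 0.5).
Step 4: Two-sided exact p-value = sum of Bin(9,0.5) probabilities at or below the observed probability = 0.179688.
Step 5: alpha = 0.05. fail to reject H0.

n_eff = 9, pos = 7, neg = 2, p = 0.179688, fail to reject H0.


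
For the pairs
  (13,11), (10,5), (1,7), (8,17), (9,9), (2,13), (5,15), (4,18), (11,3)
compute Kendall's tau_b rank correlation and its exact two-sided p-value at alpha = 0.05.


Step 1: Enumerate the 36 unordered pairs (i,j) with i<j and classify each by sign(x_j-x_i) * sign(y_j-y_i).
  (1,2):dx=-3,dy=-6->C; (1,3):dx=-12,dy=-4->C; (1,4):dx=-5,dy=+6->D; (1,5):dx=-4,dy=-2->C
  (1,6):dx=-11,dy=+2->D; (1,7):dx=-8,dy=+4->D; (1,8):dx=-9,dy=+7->D; (1,9):dx=-2,dy=-8->C
  (2,3):dx=-9,dy=+2->D; (2,4):dx=-2,dy=+12->D; (2,5):dx=-1,dy=+4->D; (2,6):dx=-8,dy=+8->D
  (2,7):dx=-5,dy=+10->D; (2,8):dx=-6,dy=+13->D; (2,9):dx=+1,dy=-2->D; (3,4):dx=+7,dy=+10->C
  (3,5):dx=+8,dy=+2->C; (3,6):dx=+1,dy=+6->C; (3,7):dx=+4,dy=+8->C; (3,8):dx=+3,dy=+11->C
  (3,9):dx=+10,dy=-4->D; (4,5):dx=+1,dy=-8->D; (4,6):dx=-6,dy=-4->C; (4,7):dx=-3,dy=-2->C
  (4,8):dx=-4,dy=+1->D; (4,9):dx=+3,dy=-14->D; (5,6):dx=-7,dy=+4->D; (5,7):dx=-4,dy=+6->D
  (5,8):dx=-5,dy=+9->D; (5,9):dx=+2,dy=-6->D; (6,7):dx=+3,dy=+2->C; (6,8):dx=+2,dy=+5->C
  (6,9):dx=+9,dy=-10->D; (7,8):dx=-1,dy=+3->D; (7,9):dx=+6,dy=-12->D; (8,9):dx=+7,dy=-15->D
Step 2: C = 13, D = 23, total pairs = 36.
Step 3: tau = (C - D)/(n(n-1)/2) = (13 - 23)/36 = -0.277778.
Step 4: Exact two-sided p-value (enumerate n! = 362880 permutations of y under H0): p = 0.358488.
Step 5: alpha = 0.05. fail to reject H0.

tau_b = -0.2778 (C=13, D=23), p = 0.358488, fail to reject H0.


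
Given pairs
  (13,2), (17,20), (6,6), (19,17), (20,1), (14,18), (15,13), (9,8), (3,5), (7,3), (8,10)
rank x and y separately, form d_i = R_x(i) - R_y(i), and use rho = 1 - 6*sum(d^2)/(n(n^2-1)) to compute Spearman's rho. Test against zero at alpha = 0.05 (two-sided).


Step 1: Rank x and y separately (midranks; no ties here).
rank(x): 13->6, 17->9, 6->2, 19->10, 20->11, 14->7, 15->8, 9->5, 3->1, 7->3, 8->4
rank(y): 2->2, 20->11, 6->5, 17->9, 1->1, 18->10, 13->8, 8->6, 5->4, 3->3, 10->7
Step 2: d_i = R_x(i) - R_y(i); compute d_i^2.
  (6-2)^2=16, (9-11)^2=4, (2-5)^2=9, (10-9)^2=1, (11-1)^2=100, (7-10)^2=9, (8-8)^2=0, (5-6)^2=1, (1-4)^2=9, (3-3)^2=0, (4-7)^2=9
sum(d^2) = 158.
Step 3: rho = 1 - 6*158 / (11*(11^2 - 1)) = 1 - 948/1320 = 0.281818.
Step 4: Under H0, t = rho * sqrt((n-2)/(1-rho^2)) = 0.8812 ~ t(9).
Step 5: Two-sided p-value from the t-distribution with 9 df = 0.401145.
Step 6: alpha = 0.05. fail to reject H0.

rho = 0.2818, p = 0.401145, fail to reject H0 at alpha = 0.05.


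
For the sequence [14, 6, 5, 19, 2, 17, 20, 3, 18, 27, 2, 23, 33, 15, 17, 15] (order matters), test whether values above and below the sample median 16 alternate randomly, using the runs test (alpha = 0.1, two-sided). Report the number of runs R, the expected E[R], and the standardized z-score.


Step 1: Compute median = 16; label A = above, B = below.
Labels in order: BBBABAABAABAABAB  (n_A = 8, n_B = 8)
Step 2: Count runs R = 11.
Step 3: Under H0 (random ordering), E[R] = 2*n_A*n_B/(n_A+n_B) + 1 = 2*8*8/16 + 1 = 9.0000.
        Var[R] = 2*n_A*n_B*(2*n_A*n_B - n_A - n_B) / ((n_A+n_B)^2 * (n_A+n_B-1)) = 14336/3840 = 3.7333.
        SD[R] = 1.9322.
Step 4: Continuity-corrected z = (R - 0.5 - E[R]) / SD[R] = (11 - 0.5 - 9.0000) / 1.9322 = 0.7763.
Step 5: Two-sided p-value via normal approximation = 2*(1 - Phi(|z|)) = 0.437558.
Step 6: alpha = 0.1. fail to reject H0.

R = 11, z = 0.7763, p = 0.437558, fail to reject H0.


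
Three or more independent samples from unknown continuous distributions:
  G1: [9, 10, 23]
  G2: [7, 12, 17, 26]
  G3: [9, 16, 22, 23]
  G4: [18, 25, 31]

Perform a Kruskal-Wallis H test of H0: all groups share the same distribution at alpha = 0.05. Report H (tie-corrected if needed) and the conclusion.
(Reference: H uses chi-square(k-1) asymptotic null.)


Step 1: Combine all N = 14 observations and assign midranks.
sorted (value, group, rank): (7,G2,1), (9,G1,2.5), (9,G3,2.5), (10,G1,4), (12,G2,5), (16,G3,6), (17,G2,7), (18,G4,8), (22,G3,9), (23,G1,10.5), (23,G3,10.5), (25,G4,12), (26,G2,13), (31,G4,14)
Step 2: Sum ranks within each group.
R_1 = 17 (n_1 = 3)
R_2 = 26 (n_2 = 4)
R_3 = 28 (n_3 = 4)
R_4 = 34 (n_4 = 3)
Step 3: H = 12/(N(N+1)) * sum(R_i^2/n_i) - 3(N+1)
     = 12/(14*15) * (17^2/3 + 26^2/4 + 28^2/4 + 34^2/3) - 3*15
     = 0.057143 * 846.667 - 45
     = 3.380952.
Step 4: Ties present; correction factor C = 1 - 12/(14^3 - 14) = 0.995604. Corrected H = 3.380952 / 0.995604 = 3.395879.
Step 5: Under H0, H ~ chi^2(3); p-value = 0.334519.
Step 6: alpha = 0.05. fail to reject H0.

H = 3.3959, df = 3, p = 0.334519, fail to reject H0.


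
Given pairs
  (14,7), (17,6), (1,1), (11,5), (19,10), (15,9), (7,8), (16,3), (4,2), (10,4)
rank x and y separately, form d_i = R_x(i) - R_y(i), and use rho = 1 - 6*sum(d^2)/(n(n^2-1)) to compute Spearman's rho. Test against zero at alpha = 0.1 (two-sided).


Step 1: Rank x and y separately (midranks; no ties here).
rank(x): 14->6, 17->9, 1->1, 11->5, 19->10, 15->7, 7->3, 16->8, 4->2, 10->4
rank(y): 7->7, 6->6, 1->1, 5->5, 10->10, 9->9, 8->8, 3->3, 2->2, 4->4
Step 2: d_i = R_x(i) - R_y(i); compute d_i^2.
  (6-7)^2=1, (9-6)^2=9, (1-1)^2=0, (5-5)^2=0, (10-10)^2=0, (7-9)^2=4, (3-8)^2=25, (8-3)^2=25, (2-2)^2=0, (4-4)^2=0
sum(d^2) = 64.
Step 3: rho = 1 - 6*64 / (10*(10^2 - 1)) = 1 - 384/990 = 0.612121.
Step 4: Under H0, t = rho * sqrt((n-2)/(1-rho^2)) = 2.1895 ~ t(8).
Step 5: Two-sided p-value from the t-distribution with 8 df = 0.059972.
Step 6: alpha = 0.1. reject H0.

rho = 0.6121, p = 0.059972, reject H0 at alpha = 0.1.


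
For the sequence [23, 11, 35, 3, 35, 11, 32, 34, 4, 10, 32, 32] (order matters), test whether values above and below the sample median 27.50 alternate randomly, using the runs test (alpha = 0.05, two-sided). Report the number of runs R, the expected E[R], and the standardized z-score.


Step 1: Compute median = 27.50; label A = above, B = below.
Labels in order: BBABABAABBAA  (n_A = 6, n_B = 6)
Step 2: Count runs R = 8.
Step 3: Under H0 (random ordering), E[R] = 2*n_A*n_B/(n_A+n_B) + 1 = 2*6*6/12 + 1 = 7.0000.
        Var[R] = 2*n_A*n_B*(2*n_A*n_B - n_A - n_B) / ((n_A+n_B)^2 * (n_A+n_B-1)) = 4320/1584 = 2.7273.
        SD[R] = 1.6514.
Step 4: Continuity-corrected z = (R - 0.5 - E[R]) / SD[R] = (8 - 0.5 - 7.0000) / 1.6514 = 0.3028.
Step 5: Two-sided p-value via normal approximation = 2*(1 - Phi(|z|)) = 0.762069.
Step 6: alpha = 0.05. fail to reject H0.

R = 8, z = 0.3028, p = 0.762069, fail to reject H0.


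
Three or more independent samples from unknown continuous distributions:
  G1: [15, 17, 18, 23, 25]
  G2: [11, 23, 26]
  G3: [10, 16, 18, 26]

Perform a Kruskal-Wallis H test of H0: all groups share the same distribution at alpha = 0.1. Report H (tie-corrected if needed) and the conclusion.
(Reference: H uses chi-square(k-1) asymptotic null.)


Step 1: Combine all N = 12 observations and assign midranks.
sorted (value, group, rank): (10,G3,1), (11,G2,2), (15,G1,3), (16,G3,4), (17,G1,5), (18,G1,6.5), (18,G3,6.5), (23,G1,8.5), (23,G2,8.5), (25,G1,10), (26,G2,11.5), (26,G3,11.5)
Step 2: Sum ranks within each group.
R_1 = 33 (n_1 = 5)
R_2 = 22 (n_2 = 3)
R_3 = 23 (n_3 = 4)
Step 3: H = 12/(N(N+1)) * sum(R_i^2/n_i) - 3(N+1)
     = 12/(12*13) * (33^2/5 + 22^2/3 + 23^2/4) - 3*13
     = 0.076923 * 511.383 - 39
     = 0.337179.
Step 4: Ties present; correction factor C = 1 - 18/(12^3 - 12) = 0.989510. Corrected H = 0.337179 / 0.989510 = 0.340754.
Step 5: Under H0, H ~ chi^2(2); p-value = 0.843347.
Step 6: alpha = 0.1. fail to reject H0.

H = 0.3408, df = 2, p = 0.843347, fail to reject H0.


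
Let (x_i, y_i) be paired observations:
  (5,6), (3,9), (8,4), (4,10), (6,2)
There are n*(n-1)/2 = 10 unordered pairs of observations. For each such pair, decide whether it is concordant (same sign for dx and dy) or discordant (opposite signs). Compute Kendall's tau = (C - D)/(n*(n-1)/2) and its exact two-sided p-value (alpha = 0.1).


Step 1: Enumerate the 10 unordered pairs (i,j) with i<j and classify each by sign(x_j-x_i) * sign(y_j-y_i).
  (1,2):dx=-2,dy=+3->D; (1,3):dx=+3,dy=-2->D; (1,4):dx=-1,dy=+4->D; (1,5):dx=+1,dy=-4->D
  (2,3):dx=+5,dy=-5->D; (2,4):dx=+1,dy=+1->C; (2,5):dx=+3,dy=-7->D; (3,4):dx=-4,dy=+6->D
  (3,5):dx=-2,dy=-2->C; (4,5):dx=+2,dy=-8->D
Step 2: C = 2, D = 8, total pairs = 10.
Step 3: tau = (C - D)/(n(n-1)/2) = (2 - 8)/10 = -0.600000.
Step 4: Exact two-sided p-value (enumerate n! = 120 permutations of y under H0): p = 0.233333.
Step 5: alpha = 0.1. fail to reject H0.

tau_b = -0.6000 (C=2, D=8), p = 0.233333, fail to reject H0.


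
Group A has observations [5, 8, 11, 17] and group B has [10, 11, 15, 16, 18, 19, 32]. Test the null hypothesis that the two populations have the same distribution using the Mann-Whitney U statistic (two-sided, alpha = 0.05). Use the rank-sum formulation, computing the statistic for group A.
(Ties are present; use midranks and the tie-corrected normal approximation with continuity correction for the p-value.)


Step 1: Combine and sort all 11 observations; assign midranks.
sorted (value, group): (5,X), (8,X), (10,Y), (11,X), (11,Y), (15,Y), (16,Y), (17,X), (18,Y), (19,Y), (32,Y)
ranks: 5->1, 8->2, 10->3, 11->4.5, 11->4.5, 15->6, 16->7, 17->8, 18->9, 19->10, 32->11
Step 2: Rank sum for X: R1 = 1 + 2 + 4.5 + 8 = 15.5.
Step 3: U_X = R1 - n1(n1+1)/2 = 15.5 - 4*5/2 = 15.5 - 10 = 5.5.
       U_Y = n1*n2 - U_X = 28 - 5.5 = 22.5.
Step 4: Ties are present, so use the tie-corrected normal approximation (with continuity correction) for the p-value.
Step 5: p-value = 0.129695; compare to alpha = 0.05. fail to reject H0.

U_X = 5.5, p = 0.129695, fail to reject H0 at alpha = 0.05.


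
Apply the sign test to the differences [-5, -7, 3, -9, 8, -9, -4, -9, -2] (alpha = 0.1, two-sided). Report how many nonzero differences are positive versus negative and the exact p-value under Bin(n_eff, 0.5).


Step 1: Discard zero differences. Original n = 9; n_eff = number of nonzero differences = 9.
Nonzero differences (with sign): -5, -7, +3, -9, +8, -9, -4, -9, -2
Step 2: Count signs: positive = 2, negative = 7.
Step 3: Under H0: P(positive) = 0.5, so the number of positives S ~ Bin(9, 0.5).
Step 4: Two-sided exact p-value = sum of Bin(9,0.5) probabilities at or below the observed probability = 0.179688.
Step 5: alpha = 0.1. fail to reject H0.

n_eff = 9, pos = 2, neg = 7, p = 0.179688, fail to reject H0.


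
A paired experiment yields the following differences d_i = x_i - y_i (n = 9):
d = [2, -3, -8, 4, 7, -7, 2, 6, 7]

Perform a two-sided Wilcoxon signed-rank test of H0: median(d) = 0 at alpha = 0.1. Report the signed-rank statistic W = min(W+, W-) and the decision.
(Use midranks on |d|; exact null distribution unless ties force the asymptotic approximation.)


Step 1: Drop any zero differences (none here) and take |d_i|.
|d| = [2, 3, 8, 4, 7, 7, 2, 6, 7]
Step 2: Midrank |d_i| (ties get averaged ranks).
ranks: |2|->1.5, |3|->3, |8|->9, |4|->4, |7|->7, |7|->7, |2|->1.5, |6|->5, |7|->7
Step 3: Attach original signs; sum ranks with positive sign and with negative sign.
W+ = 1.5 + 4 + 7 + 1.5 + 5 + 7 = 26
W- = 3 + 9 + 7 = 19
(Check: W+ + W- = 45 should equal n(n+1)/2 = 45.)
Step 4: Test statistic W = min(W+, W-) = 19.
Step 5: Ties in |d|, so use the tie-corrected normal approximation.
        E[W] = n(n+1)/4 = 9*10/4 = 22.5.
        Tie groups: |d|=2 (t=2), |d|=7 (t=3); sum(t^3 - t) = 30.
        Var[W] = n(n+1)(2n+1)/24 - sum(t^3-t)/48 = 1710/24 - 30/48 = 70.625.
        z = (W - E[W]) / sqrt(Var[W]) = (19 - 22.5) / 8.4039 = -0.4165.
        Two-sided p = 2*Phi(z) = 0.677063.
Step 6: alpha = 0.1. fail to reject H0.

W+ = 26, W- = 19, W = min = 19, p = 0.677063, fail to reject H0.


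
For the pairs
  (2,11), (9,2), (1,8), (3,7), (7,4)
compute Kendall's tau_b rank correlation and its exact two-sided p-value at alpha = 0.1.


Step 1: Enumerate the 10 unordered pairs (i,j) with i<j and classify each by sign(x_j-x_i) * sign(y_j-y_i).
  (1,2):dx=+7,dy=-9->D; (1,3):dx=-1,dy=-3->C; (1,4):dx=+1,dy=-4->D; (1,5):dx=+5,dy=-7->D
  (2,3):dx=-8,dy=+6->D; (2,4):dx=-6,dy=+5->D; (2,5):dx=-2,dy=+2->D; (3,4):dx=+2,dy=-1->D
  (3,5):dx=+6,dy=-4->D; (4,5):dx=+4,dy=-3->D
Step 2: C = 1, D = 9, total pairs = 10.
Step 3: tau = (C - D)/(n(n-1)/2) = (1 - 9)/10 = -0.800000.
Step 4: Exact two-sided p-value (enumerate n! = 120 permutations of y under H0): p = 0.083333.
Step 5: alpha = 0.1. reject H0.

tau_b = -0.8000 (C=1, D=9), p = 0.083333, reject H0.


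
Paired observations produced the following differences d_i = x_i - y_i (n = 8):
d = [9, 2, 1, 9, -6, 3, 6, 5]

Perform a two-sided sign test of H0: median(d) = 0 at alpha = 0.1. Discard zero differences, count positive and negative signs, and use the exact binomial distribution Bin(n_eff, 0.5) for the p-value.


Step 1: Discard zero differences. Original n = 8; n_eff = number of nonzero differences = 8.
Nonzero differences (with sign): +9, +2, +1, +9, -6, +3, +6, +5
Step 2: Count signs: positive = 7, negative = 1.
Step 3: Under H0: P(positive) = 0.5, so the number of positives S ~ Bin(8, 0.5).
Step 4: Two-sided exact p-value = sum of Bin(8,0.5) probabilities at or below the observed probability = 0.070312.
Step 5: alpha = 0.1. reject H0.

n_eff = 8, pos = 7, neg = 1, p = 0.070312, reject H0.


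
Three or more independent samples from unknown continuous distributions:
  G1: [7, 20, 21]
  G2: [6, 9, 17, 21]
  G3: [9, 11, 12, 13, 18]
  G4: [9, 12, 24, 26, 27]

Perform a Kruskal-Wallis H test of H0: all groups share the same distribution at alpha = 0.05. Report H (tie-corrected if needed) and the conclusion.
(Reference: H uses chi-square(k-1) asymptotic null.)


Step 1: Combine all N = 17 observations and assign midranks.
sorted (value, group, rank): (6,G2,1), (7,G1,2), (9,G2,4), (9,G3,4), (9,G4,4), (11,G3,6), (12,G3,7.5), (12,G4,7.5), (13,G3,9), (17,G2,10), (18,G3,11), (20,G1,12), (21,G1,13.5), (21,G2,13.5), (24,G4,15), (26,G4,16), (27,G4,17)
Step 2: Sum ranks within each group.
R_1 = 27.5 (n_1 = 3)
R_2 = 28.5 (n_2 = 4)
R_3 = 37.5 (n_3 = 5)
R_4 = 59.5 (n_4 = 5)
Step 3: H = 12/(N(N+1)) * sum(R_i^2/n_i) - 3(N+1)
     = 12/(17*18) * (27.5^2/3 + 28.5^2/4 + 37.5^2/5 + 59.5^2/5) - 3*18
     = 0.039216 * 1444.45 - 54
     = 2.644935.
Step 4: Ties present; correction factor C = 1 - 36/(17^3 - 17) = 0.992647. Corrected H = 2.644935 / 0.992647 = 2.664527.
Step 5: Under H0, H ~ chi^2(3); p-value = 0.446289.
Step 6: alpha = 0.05. fail to reject H0.

H = 2.6645, df = 3, p = 0.446289, fail to reject H0.


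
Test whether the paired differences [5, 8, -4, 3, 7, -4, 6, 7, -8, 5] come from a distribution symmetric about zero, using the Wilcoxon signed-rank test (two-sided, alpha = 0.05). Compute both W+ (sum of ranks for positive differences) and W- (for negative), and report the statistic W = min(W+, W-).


Step 1: Drop any zero differences (none here) and take |d_i|.
|d| = [5, 8, 4, 3, 7, 4, 6, 7, 8, 5]
Step 2: Midrank |d_i| (ties get averaged ranks).
ranks: |5|->4.5, |8|->9.5, |4|->2.5, |3|->1, |7|->7.5, |4|->2.5, |6|->6, |7|->7.5, |8|->9.5, |5|->4.5
Step 3: Attach original signs; sum ranks with positive sign and with negative sign.
W+ = 4.5 + 9.5 + 1 + 7.5 + 6 + 7.5 + 4.5 = 40.5
W- = 2.5 + 2.5 + 9.5 = 14.5
(Check: W+ + W- = 55 should equal n(n+1)/2 = 55.)
Step 4: Test statistic W = min(W+, W-) = 14.5.
Step 5: Ties in |d|, so use the tie-corrected normal approximation.
        E[W] = n(n+1)/4 = 10*11/4 = 27.5.
        Tie groups: |d|=4 (t=2), |d|=5 (t=2), |d|=7 (t=2), |d|=8 (t=2); sum(t^3 - t) = 24.
        Var[W] = n(n+1)(2n+1)/24 - sum(t^3-t)/48 = 2310/24 - 24/48 = 95.75.
        z = (W - E[W]) / sqrt(Var[W]) = (14.5 - 27.5) / 9.7852 = -1.3285.
        Two-sided p = 2*Phi(z) = 0.184000.
Step 6: alpha = 0.05. fail to reject H0.

W+ = 40.5, W- = 14.5, W = min = 14.5, p = 0.184000, fail to reject H0.


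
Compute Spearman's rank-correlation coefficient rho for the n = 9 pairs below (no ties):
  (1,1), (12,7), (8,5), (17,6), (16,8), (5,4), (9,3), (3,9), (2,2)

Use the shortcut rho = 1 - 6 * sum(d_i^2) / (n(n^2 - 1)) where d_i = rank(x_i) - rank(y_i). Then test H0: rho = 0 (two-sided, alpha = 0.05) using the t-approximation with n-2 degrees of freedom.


Step 1: Rank x and y separately (midranks; no ties here).
rank(x): 1->1, 12->7, 8->5, 17->9, 16->8, 5->4, 9->6, 3->3, 2->2
rank(y): 1->1, 7->7, 5->5, 6->6, 8->8, 4->4, 3->3, 9->9, 2->2
Step 2: d_i = R_x(i) - R_y(i); compute d_i^2.
  (1-1)^2=0, (7-7)^2=0, (5-5)^2=0, (9-6)^2=9, (8-8)^2=0, (4-4)^2=0, (6-3)^2=9, (3-9)^2=36, (2-2)^2=0
sum(d^2) = 54.
Step 3: rho = 1 - 6*54 / (9*(9^2 - 1)) = 1 - 324/720 = 0.550000.
Step 4: Under H0, t = rho * sqrt((n-2)/(1-rho^2)) = 1.7424 ~ t(7).
Step 5: Two-sided p-value from the t-distribution with 7 df = 0.124977.
Step 6: alpha = 0.05. fail to reject H0.

rho = 0.5500, p = 0.124977, fail to reject H0 at alpha = 0.05.


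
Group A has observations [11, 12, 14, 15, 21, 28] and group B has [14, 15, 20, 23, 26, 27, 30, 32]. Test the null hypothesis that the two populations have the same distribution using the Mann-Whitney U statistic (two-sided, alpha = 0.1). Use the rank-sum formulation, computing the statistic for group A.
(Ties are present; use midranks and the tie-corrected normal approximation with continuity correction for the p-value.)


Step 1: Combine and sort all 14 observations; assign midranks.
sorted (value, group): (11,X), (12,X), (14,X), (14,Y), (15,X), (15,Y), (20,Y), (21,X), (23,Y), (26,Y), (27,Y), (28,X), (30,Y), (32,Y)
ranks: 11->1, 12->2, 14->3.5, 14->3.5, 15->5.5, 15->5.5, 20->7, 21->8, 23->9, 26->10, 27->11, 28->12, 30->13, 32->14
Step 2: Rank sum for X: R1 = 1 + 2 + 3.5 + 5.5 + 8 + 12 = 32.
Step 3: U_X = R1 - n1(n1+1)/2 = 32 - 6*7/2 = 32 - 21 = 11.
       U_Y = n1*n2 - U_X = 48 - 11 = 37.
Step 4: Ties are present, so use the tie-corrected normal approximation (with continuity correction) for the p-value.
Step 5: p-value = 0.105813; compare to alpha = 0.1. fail to reject H0.

U_X = 11, p = 0.105813, fail to reject H0 at alpha = 0.1.
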